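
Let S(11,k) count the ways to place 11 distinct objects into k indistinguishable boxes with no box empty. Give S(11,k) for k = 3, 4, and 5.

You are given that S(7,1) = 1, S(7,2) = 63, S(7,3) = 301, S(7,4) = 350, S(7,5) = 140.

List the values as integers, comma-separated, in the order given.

row 8: T[8][1]=1·1+0=1  T[8][2]=2·63+1=127  T[8][3]=3·301+63=966  T[8][4]=4·350+301=1701  T[8][5]=5·140+350=1050
row 9: T[9][1]=1·1+0=1  T[9][2]=2·127+1=255  T[9][3]=3·966+127=3025  T[9][4]=4·1701+966=7770  T[9][5]=5·1050+1701=6951
row 10: T[10][2]=2·255+1=511  T[10][3]=3·3025+255=9330  T[10][4]=4·7770+3025=34105  T[10][5]=5·6951+7770=42525
row 11: T[11][3]=3·9330+511=28501  T[11][4]=4·34105+9330=145750  T[11][5]=5·42525+34105=246730
Read S(11,3) = 28501, S(11,4) = 145750, S(11,5) = 246730.

28501, 145750, 246730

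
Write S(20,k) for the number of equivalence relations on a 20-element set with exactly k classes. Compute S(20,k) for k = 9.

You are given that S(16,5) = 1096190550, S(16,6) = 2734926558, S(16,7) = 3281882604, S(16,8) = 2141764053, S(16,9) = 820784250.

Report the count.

12011282644725

row 17: T[17][6]=6·2734926558+1096190550=17505749898  T[17][7]=7·3281882604+2734926558=25708104786  T[17][8]=8·2141764053+3281882604=20415995028  T[17][9]=9·820784250+2141764053=9528822303
row 18: T[18][7]=7·25708104786+17505749898=197462483400  T[18][8]=8·20415995028+25708104786=189036065010  T[18][9]=9·9528822303+20415995028=106175395755
row 19: T[19][8]=8·189036065010+197462483400=1709751003480  T[19][9]=9·106175395755+189036065010=1144614626805
row 20: T[20][9]=9·1144614626805+1709751003480=12011282644725
Read S(20,9) = 12011282644725.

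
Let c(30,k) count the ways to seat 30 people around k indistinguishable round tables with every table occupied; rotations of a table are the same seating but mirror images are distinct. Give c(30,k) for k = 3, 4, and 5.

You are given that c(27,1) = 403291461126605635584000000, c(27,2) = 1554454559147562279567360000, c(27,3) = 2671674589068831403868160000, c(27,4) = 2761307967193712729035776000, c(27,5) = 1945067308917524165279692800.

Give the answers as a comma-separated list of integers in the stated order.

r28: T_28,1=27×403291461126605635584000000+0=10888869450418352160768000000; T_28,2=27×1554454559147562279567360000+403291461126605635584000000=42373564558110787183902720000; T_28,3=27×2671674589068831403868160000+1554454559147562279567360000=73689668464006010184007680000; T_28,4=27×2761307967193712729035776000+2671674589068831403868160000=77226989703299075087834112000; T_28,5=27×1945067308917524165279692800+2761307967193712729035776000=55278125307966865191587481600
r29: T_29,2=28×42373564558110787183902720000+10888869450418352160768000000=1197348677077520393310044160000; T_29,3=28×73689668464006010184007680000+42373564558110787183902720000=2105684281550279072336117760000; T_29,4=28×77226989703299075087834112000+73689668464006010184007680000=2236045380156380112643362816000; T_29,5=28×55278125307966865191587481600+77226989703299075087834112000=1625014498326371300452283596800
r30: T_30,3=29×2105684281550279072336117760000+1197348677077520393310044160000=62262192842035613491057459200000; T_30,4=29×2236045380156380112643362816000+2105684281550279072336117760000=66951000306085302338993639424000; T_30,5=29×1625014498326371300452283596800+2236045380156380112643362816000=49361465831621147825759587123200
Read c(30,3) = 62262192842035613491057459200000, c(30,4) = 66951000306085302338993639424000, c(30,5) = 49361465831621147825759587123200.

62262192842035613491057459200000, 66951000306085302338993639424000, 49361465831621147825759587123200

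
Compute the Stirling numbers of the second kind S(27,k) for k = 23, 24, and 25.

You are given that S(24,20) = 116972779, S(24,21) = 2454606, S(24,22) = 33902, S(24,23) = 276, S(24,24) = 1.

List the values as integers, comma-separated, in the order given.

@25  (25,21):2454606·21+116972779→168519505, (25,22):33902·22+2454606→3200450, (25,23):276·23+33902→40250, (25,24):1·24+276→300, (25,25):0·25+1→1
@26  (26,22):3200450·22+168519505→238929405, (26,23):40250·23+3200450→4126200, (26,24):300·24+40250→47450, (26,25):1·25+300→325
@27  (27,23):4126200·23+238929405→333832005, (27,24):47450·24+4126200→5265000, (27,25):325·25+47450→55575
Read S(27,23) = 333832005, S(27,24) = 5265000, S(27,25) = 55575.

333832005, 5265000, 55575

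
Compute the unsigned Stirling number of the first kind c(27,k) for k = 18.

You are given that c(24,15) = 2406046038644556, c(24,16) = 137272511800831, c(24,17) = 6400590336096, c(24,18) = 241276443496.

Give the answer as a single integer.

r25: T_25,16=24×137272511800831+2406046038644556=5700586321864500; T_25,17=24×6400590336096+137272511800831=290886679867135; T_25,18=24×241276443496+6400590336096=12191224980000
r26: T_26,17=25×290886679867135+5700586321864500=12972753318542875; T_26,18=25×12191224980000+290886679867135=595667304367135
r27: T_27,18=26×595667304367135+12972753318542875=28460103232088385
Read c(27,18) = 28460103232088385.

28460103232088385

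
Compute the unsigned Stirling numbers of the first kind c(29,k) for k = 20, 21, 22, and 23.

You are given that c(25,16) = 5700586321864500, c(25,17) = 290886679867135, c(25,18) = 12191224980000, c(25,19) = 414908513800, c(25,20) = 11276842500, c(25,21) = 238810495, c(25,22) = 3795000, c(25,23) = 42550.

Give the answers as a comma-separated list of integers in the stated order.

124243455209483610, 4285624815406935, 123268226851770, 2918785153245

@26  (26,17):290886679867135·25+5700586321864500→12972753318542875, (26,18):12191224980000·25+290886679867135→595667304367135, (26,19):414908513800·25+12191224980000→22563937825000, (26,20):11276842500·25+414908513800→696829576300, (26,21):238810495·25+11276842500→17247104875, (26,22):3795000·25+238810495→333685495, (26,23):42550·25+3795000→4858750
@27  (27,18):595667304367135·26+12972753318542875→28460103232088385, (27,19):22563937825000·26+595667304367135→1182329687817135, (27,20):696829576300·26+22563937825000→40681506808800, (27,21):17247104875·26+696829576300→1145254303050, (27,22):333685495·26+17247104875→25922927745, (27,23):4858750·26+333685495→460012995
@28  (28,19):1182329687817135·27+28460103232088385→60383004803151030, (28,20):40681506808800·27+1182329687817135→2280730371654735, (28,21):1145254303050·27+40681506808800→71603372991150, (28,22):25922927745·27+1145254303050→1845173352165, (28,23):460012995·27+25922927745→38343278610
@29  (29,20):2280730371654735·28+60383004803151030→124243455209483610, (29,21):71603372991150·28+2280730371654735→4285624815406935, (29,22):1845173352165·28+71603372991150→123268226851770, (29,23):38343278610·28+1845173352165→2918785153245
Read c(29,20) = 124243455209483610, c(29,21) = 4285624815406935, c(29,22) = 123268226851770, c(29,23) = 2918785153245.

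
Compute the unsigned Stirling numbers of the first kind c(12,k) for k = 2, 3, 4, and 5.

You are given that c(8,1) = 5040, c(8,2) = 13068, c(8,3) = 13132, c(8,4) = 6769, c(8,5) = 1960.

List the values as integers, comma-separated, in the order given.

120543840, 150917976, 105258076, 45995730

r9: T_9,1=8×5040+0=40320; T_9,2=8×13068+5040=109584; T_9,3=8×13132+13068=118124; T_9,4=8×6769+13132=67284; T_9,5=8×1960+6769=22449
r10: T_10,1=9×40320+0=362880; T_10,2=9×109584+40320=1026576; T_10,3=9×118124+109584=1172700; T_10,4=9×67284+118124=723680; T_10,5=9×22449+67284=269325
r11: T_11,1=10×362880+0=3628800; T_11,2=10×1026576+362880=10628640; T_11,3=10×1172700+1026576=12753576; T_11,4=10×723680+1172700=8409500; T_11,5=10×269325+723680=3416930
r12: T_12,2=11×10628640+3628800=120543840; T_12,3=11×12753576+10628640=150917976; T_12,4=11×8409500+12753576=105258076; T_12,5=11×3416930+8409500=45995730
Read c(12,2) = 120543840, c(12,3) = 150917976, c(12,4) = 105258076, c(12,5) = 45995730.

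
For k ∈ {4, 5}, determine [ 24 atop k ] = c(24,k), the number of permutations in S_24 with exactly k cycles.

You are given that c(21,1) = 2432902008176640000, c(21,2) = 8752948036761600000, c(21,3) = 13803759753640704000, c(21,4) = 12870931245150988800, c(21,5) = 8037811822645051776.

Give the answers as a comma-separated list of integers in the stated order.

@22  (22,2):8752948036761600000·21+2432902008176640000→186244810780170240000, (22,3):13803759753640704000·21+8752948036761600000→298631902863216384000, (22,4):12870931245150988800·21+13803759753640704000→284093315901811468800, (22,5):8037811822645051776·21+12870931245150988800→181664979520697076096
@23  (23,3):298631902863216384000·22+186244810780170240000→6756146673770930688000, (23,4):284093315901811468800·22+298631902863216384000→6548684852703068697600, (23,5):181664979520697076096·22+284093315901811468800→4280722865357147142912
@24  (24,4):6548684852703068697600·23+6756146673770930688000→157375898285941510732800, (24,5):4280722865357147142912·23+6548684852703068697600→105005310755917452984576
Read c(24,4) = 157375898285941510732800, c(24,5) = 105005310755917452984576.

157375898285941510732800, 105005310755917452984576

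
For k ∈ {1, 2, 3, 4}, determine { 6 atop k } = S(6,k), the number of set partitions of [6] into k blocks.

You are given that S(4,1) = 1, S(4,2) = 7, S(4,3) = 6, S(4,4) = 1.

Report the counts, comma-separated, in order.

[5] T[5,1]:1*1+0=1 · T[5,2]:2*7+1=15 · T[5,3]:3*6+7=25 · T[5,4]:4*1+6=10
[6] T[6,1]:1*1+0=1 · T[6,2]:2*15+1=31 · T[6,3]:3*25+15=90 · T[6,4]:4*10+25=65
Read S(6,1) = 1, S(6,2) = 31, S(6,3) = 90, S(6,4) = 65.

1, 31, 90, 65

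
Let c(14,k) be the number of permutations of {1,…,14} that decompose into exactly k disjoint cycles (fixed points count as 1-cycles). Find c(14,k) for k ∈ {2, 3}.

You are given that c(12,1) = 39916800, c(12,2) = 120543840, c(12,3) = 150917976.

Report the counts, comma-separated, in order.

@13  (13,1):39916800·12+0→479001600, (13,2):120543840·12+39916800→1486442880, (13,3):150917976·12+120543840→1931559552
@14  (14,2):1486442880·13+479001600→19802759040, (14,3):1931559552·13+1486442880→26596717056
Read c(14,2) = 19802759040, c(14,3) = 26596717056.

19802759040, 26596717056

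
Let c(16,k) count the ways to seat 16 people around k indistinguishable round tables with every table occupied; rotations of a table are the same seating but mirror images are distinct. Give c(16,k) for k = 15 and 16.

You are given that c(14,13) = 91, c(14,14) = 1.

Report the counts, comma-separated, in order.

120, 1

r15: T_15,14=14×1+91=105; T_15,15=14×0+1=1
r16: T_16,15=15×1+105=120; T_16,16=15×0+1=1
Read c(16,15) = 120, c(16,16) = 1.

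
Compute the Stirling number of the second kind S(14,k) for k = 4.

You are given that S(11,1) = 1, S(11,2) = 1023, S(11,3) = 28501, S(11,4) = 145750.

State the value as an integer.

i=12: T(12,2)=1+2·1023=2047 | T(12,3)=1023+3·28501=86526 | T(12,4)=28501+4·145750=611501
i=13: T(13,3)=2047+3·86526=261625 | T(13,4)=86526+4·611501=2532530
i=14: T(14,4)=261625+4·2532530=10391745
Read S(14,4) = 10391745.

10391745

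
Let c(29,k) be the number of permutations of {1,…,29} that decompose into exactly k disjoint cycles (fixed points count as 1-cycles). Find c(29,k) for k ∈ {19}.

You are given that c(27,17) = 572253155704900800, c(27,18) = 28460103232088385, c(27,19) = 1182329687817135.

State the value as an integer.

row 28: T[28][18]=27·28460103232088385+572253155704900800=1340675942971287195  T[28][19]=27·1182329687817135+28460103232088385=60383004803151030
row 29: T[29][19]=28·60383004803151030+1340675942971287195=3031400077459516035
Read c(29,19) = 3031400077459516035.

3031400077459516035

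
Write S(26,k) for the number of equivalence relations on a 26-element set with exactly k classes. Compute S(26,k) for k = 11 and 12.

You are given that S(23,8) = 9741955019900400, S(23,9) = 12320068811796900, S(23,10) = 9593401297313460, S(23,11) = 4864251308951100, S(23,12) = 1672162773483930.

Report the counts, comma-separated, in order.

10029078340998476760, 5149507353856958820

i=24: T(24,9)=9741955019900400+9·12320068811796900=120622574326072500 | T(24,10)=12320068811796900+10·9593401297313460=108254081784931500 | T(24,11)=9593401297313460+11·4864251308951100=63100165695775560 | T(24,12)=4864251308951100+12·1672162773483930=24930204590758260
i=25: T(25,10)=120622574326072500+10·108254081784931500=1203163392175387500 | T(25,11)=108254081784931500+11·63100165695775560=802355904438462660 | T(25,12)=63100165695775560+12·24930204590758260=362262620784874680
i=26: T(26,11)=1203163392175387500+11·802355904438462660=10029078340998476760 | T(26,12)=802355904438462660+12·362262620784874680=5149507353856958820
Read S(26,11) = 10029078340998476760, S(26,12) = 5149507353856958820.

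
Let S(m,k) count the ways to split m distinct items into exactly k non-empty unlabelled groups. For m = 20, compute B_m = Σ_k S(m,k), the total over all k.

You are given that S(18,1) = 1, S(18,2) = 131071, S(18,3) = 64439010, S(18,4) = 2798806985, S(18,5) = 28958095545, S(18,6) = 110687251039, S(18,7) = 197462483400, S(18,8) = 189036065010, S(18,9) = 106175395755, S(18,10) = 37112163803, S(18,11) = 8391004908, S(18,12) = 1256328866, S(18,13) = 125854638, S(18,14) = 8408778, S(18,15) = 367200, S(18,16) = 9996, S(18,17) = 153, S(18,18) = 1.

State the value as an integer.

51724158235372

row 19: T[19][1]=1·1+0=1  T[19][2]=2·131071+1=262143  T[19][3]=3·64439010+131071=193448101  T[19][4]=4·2798806985+64439010=11259666950  T[19][5]=5·28958095545+2798806985=147589284710  T[19][6]=6·110687251039+28958095545=693081601779  T[19][7]=7·197462483400+110687251039=1492924634839  T[19][8]=8·189036065010+197462483400=1709751003480  T[19][9]=9·106175395755+189036065010=1144614626805  T[19][10]=10·37112163803+106175395755=477297033785  T[19][11]=11·8391004908+37112163803=129413217791  T[19][12]=12·1256328866+8391004908=23466951300  T[19][13]=13·125854638+1256328866=2892439160  T[19][14]=14·8408778+125854638=243577530  T[19][15]=15·367200+8408778=13916778  T[19][16]=16·9996+367200=527136  T[19][17]=17·153+9996=12597  T[19][18]=18·1+153=171  T[19][19]=19·0+1=1
row 20: T[20][1]=1·1+0=1  T[20][2]=2·262143+1=524287  T[20][3]=3·193448101+262143=580606446  T[20][4]=4·11259666950+193448101=45232115901  T[20][5]=5·147589284710+11259666950=749206090500  T[20][6]=6·693081601779+147589284710=4306078895384  T[20][7]=7·1492924634839+693081601779=11143554045652  T[20][8]=8·1709751003480+1492924634839=15170932662679  T[20][9]=9·1144614626805+1709751003480=12011282644725  T[20][10]=10·477297033785+1144614626805=5917584964655  T[20][11]=11·129413217791+477297033785=1900842429486  T[20][12]=12·23466951300+129413217791=411016633391  T[20][13]=13·2892439160+23466951300=61068660380  T[20][14]=14·243577530+2892439160=6302524580  T[20][15]=15·13916778+243577530=452329200  T[20][16]=16·527136+13916778=22350954  T[20][17]=17·12597+527136=741285  T[20][18]=18·171+12597=15675  T[20][19]=19·1+171=190  T[20][20]=20·0+1=1
B_20 = ΣS(20,k) = 1+524287+580606446+45232115901+749206090500+4306078895384+11143554045652+15170932662679+12011282644725+5917584964655+1900842429486+411016633391+61068660380+6302524580+452329200+22350954+741285+15675+190+1 = 51724158235372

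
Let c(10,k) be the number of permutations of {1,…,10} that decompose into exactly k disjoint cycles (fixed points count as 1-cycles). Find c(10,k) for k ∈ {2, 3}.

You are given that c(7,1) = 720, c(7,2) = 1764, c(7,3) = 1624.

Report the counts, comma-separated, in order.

1026576, 1172700

[8] T[8,1]:7*720+0=5040 · T[8,2]:7*1764+720=13068 · T[8,3]:7*1624+1764=13132
[9] T[9,1]:8*5040+0=40320 · T[9,2]:8*13068+5040=109584 · T[9,3]:8*13132+13068=118124
[10] T[10,2]:9*109584+40320=1026576 · T[10,3]:9*118124+109584=1172700
Read c(10,2) = 1026576, c(10,3) = 1172700.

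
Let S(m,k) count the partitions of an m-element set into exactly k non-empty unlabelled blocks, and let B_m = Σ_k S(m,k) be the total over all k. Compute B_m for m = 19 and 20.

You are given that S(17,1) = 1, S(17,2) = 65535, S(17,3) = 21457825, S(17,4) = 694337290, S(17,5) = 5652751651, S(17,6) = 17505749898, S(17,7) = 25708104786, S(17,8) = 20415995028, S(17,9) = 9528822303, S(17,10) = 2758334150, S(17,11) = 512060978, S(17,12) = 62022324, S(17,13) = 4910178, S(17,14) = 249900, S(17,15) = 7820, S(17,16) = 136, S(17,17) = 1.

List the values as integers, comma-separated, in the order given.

5832742205057, 51724158235372

[18] T[18,1]:1*1+0=1 · T[18,2]:2*65535+1=131071 · T[18,3]:3*21457825+65535=64439010 · T[18,4]:4*694337290+21457825=2798806985 · T[18,5]:5*5652751651+694337290=28958095545 · T[18,6]:6*17505749898+5652751651=110687251039 · T[18,7]:7*25708104786+17505749898=197462483400 · T[18,8]:8*20415995028+25708104786=189036065010 · T[18,9]:9*9528822303+20415995028=106175395755 · T[18,10]:10*2758334150+9528822303=37112163803 · T[18,11]:11*512060978+2758334150=8391004908 · T[18,12]:12*62022324+512060978=1256328866 · T[18,13]:13*4910178+62022324=125854638 · T[18,14]:14*249900+4910178=8408778 · T[18,15]:15*7820+249900=367200 · T[18,16]:16*136+7820=9996 · T[18,17]:17*1+136=153 · T[18,18]:18*0+1=1
[19] T[19,1]:1*1+0=1 · T[19,2]:2*131071+1=262143 · T[19,3]:3*64439010+131071=193448101 · T[19,4]:4*2798806985+64439010=11259666950 · T[19,5]:5*28958095545+2798806985=147589284710 · T[19,6]:6*110687251039+28958095545=693081601779 · T[19,7]:7*197462483400+110687251039=1492924634839 · T[19,8]:8*189036065010+197462483400=1709751003480 · T[19,9]:9*106175395755+189036065010=1144614626805 · T[19,10]:10*37112163803+106175395755=477297033785 · T[19,11]:11*8391004908+37112163803=129413217791 · T[19,12]:12*1256328866+8391004908=23466951300 · T[19,13]:13*125854638+1256328866=2892439160 · T[19,14]:14*8408778+125854638=243577530 · T[19,15]:15*367200+8408778=13916778 · T[19,16]:16*9996+367200=527136 · T[19,17]:17*153+9996=12597 · T[19,18]:18*1+153=171 · T[19,19]:19*0+1=1
[20] T[20,1]:1*1+0=1 · T[20,2]:2*262143+1=524287 · T[20,3]:3*193448101+262143=580606446 · T[20,4]:4*11259666950+193448101=45232115901 · T[20,5]:5*147589284710+11259666950=749206090500 · T[20,6]:6*693081601779+147589284710=4306078895384 · T[20,7]:7*1492924634839+693081601779=11143554045652 · T[20,8]:8*1709751003480+1492924634839=15170932662679 · T[20,9]:9*1144614626805+1709751003480=12011282644725 · T[20,10]:10*477297033785+1144614626805=5917584964655 · T[20,11]:11*129413217791+477297033785=1900842429486 · T[20,12]:12*23466951300+129413217791=411016633391 · T[20,13]:13*2892439160+23466951300=61068660380 · T[20,14]:14*243577530+2892439160=6302524580 · T[20,15]:15*13916778+243577530=452329200 · T[20,16]:16*527136+13916778=22350954 · T[20,17]:17*12597+527136=741285 · T[20,18]:18*171+12597=15675 · T[20,19]:19*1+171=190 · T[20,20]:20*0+1=1
B_19 = ΣS(19,k) = 1+262143+193448101+11259666950+147589284710+693081601779+1492924634839+1709751003480+1144614626805+477297033785+129413217791+23466951300+2892439160+243577530+13916778+527136+12597+171+1 = 5832742205057
B_20 = ΣS(20,k) = 1+524287+580606446+45232115901+749206090500+4306078895384+11143554045652+15170932662679+12011282644725+5917584964655+1900842429486+411016633391+61068660380+6302524580+452329200+22350954+741285+15675+190+1 = 51724158235372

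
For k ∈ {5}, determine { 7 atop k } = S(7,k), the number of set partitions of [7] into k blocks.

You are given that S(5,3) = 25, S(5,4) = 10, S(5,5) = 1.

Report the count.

i=6: T(6,4)=25+4·10=65 | T(6,5)=10+5·1=15
i=7: T(7,5)=65+5·15=140
Read S(7,5) = 140.

140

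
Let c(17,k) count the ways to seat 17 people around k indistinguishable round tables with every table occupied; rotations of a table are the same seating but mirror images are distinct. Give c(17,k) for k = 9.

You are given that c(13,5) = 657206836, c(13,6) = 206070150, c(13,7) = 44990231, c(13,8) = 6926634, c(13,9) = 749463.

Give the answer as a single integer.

185953177553

[14] T[14,6]:13*206070150+657206836=3336118786 · T[14,7]:13*44990231+206070150=790943153 · T[14,8]:13*6926634+44990231=135036473 · T[14,9]:13*749463+6926634=16669653
[15] T[15,7]:14*790943153+3336118786=14409322928 · T[15,8]:14*135036473+790943153=2681453775 · T[15,9]:14*16669653+135036473=368411615
[16] T[16,8]:15*2681453775+14409322928=54631129553 · T[16,9]:15*368411615+2681453775=8207628000
[17] T[17,9]:16*8207628000+54631129553=185953177553
Read c(17,9) = 185953177553.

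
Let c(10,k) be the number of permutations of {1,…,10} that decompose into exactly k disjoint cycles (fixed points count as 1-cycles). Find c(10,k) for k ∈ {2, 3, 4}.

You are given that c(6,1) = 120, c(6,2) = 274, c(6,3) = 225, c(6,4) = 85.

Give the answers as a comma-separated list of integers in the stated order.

1026576, 1172700, 723680

r7: T_7,1=6×120+0=720; T_7,2=6×274+120=1764; T_7,3=6×225+274=1624; T_7,4=6×85+225=735
r8: T_8,1=7×720+0=5040; T_8,2=7×1764+720=13068; T_8,3=7×1624+1764=13132; T_8,4=7×735+1624=6769
r9: T_9,1=8×5040+0=40320; T_9,2=8×13068+5040=109584; T_9,3=8×13132+13068=118124; T_9,4=8×6769+13132=67284
r10: T_10,2=9×109584+40320=1026576; T_10,3=9×118124+109584=1172700; T_10,4=9×67284+118124=723680
Read c(10,2) = 1026576, c(10,3) = 1172700, c(10,4) = 723680.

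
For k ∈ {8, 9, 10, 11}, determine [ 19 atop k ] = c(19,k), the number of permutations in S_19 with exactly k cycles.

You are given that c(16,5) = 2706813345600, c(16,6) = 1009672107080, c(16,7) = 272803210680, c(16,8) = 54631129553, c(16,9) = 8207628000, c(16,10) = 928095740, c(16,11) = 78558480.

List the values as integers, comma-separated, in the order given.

557921681547048, 102417740732658, 14710753408923, 1661573386473

row 17: T[17][6]=16·1009672107080+2706813345600=18861567058880  T[17][7]=16·272803210680+1009672107080=5374523477960  T[17][8]=16·54631129553+272803210680=1146901283528  T[17][9]=16·8207628000+54631129553=185953177553  T[17][10]=16·928095740+8207628000=23057159840  T[17][11]=16·78558480+928095740=2185031420
row 18: T[18][7]=17·5374523477960+18861567058880=110228466184200  T[18][8]=17·1146901283528+5374523477960=24871845297936  T[18][9]=17·185953177553+1146901283528=4308105301929  T[18][10]=17·23057159840+185953177553=577924894833  T[18][11]=17·2185031420+23057159840=60202693980
row 19: T[19][8]=18·24871845297936+110228466184200=557921681547048  T[19][9]=18·4308105301929+24871845297936=102417740732658  T[19][10]=18·577924894833+4308105301929=14710753408923  T[19][11]=18·60202693980+577924894833=1661573386473
Read c(19,8) = 557921681547048, c(19,9) = 102417740732658, c(19,10) = 14710753408923, c(19,11) = 1661573386473.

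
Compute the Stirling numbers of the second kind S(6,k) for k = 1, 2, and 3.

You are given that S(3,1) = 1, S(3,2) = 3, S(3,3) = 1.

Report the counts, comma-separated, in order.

1, 31, 90

i=4: T(4,1)=0+1·1=1 | T(4,2)=1+2·3=7 | T(4,3)=3+3·1=6
i=5: T(5,1)=0+1·1=1 | T(5,2)=1+2·7=15 | T(5,3)=7+3·6=25
i=6: T(6,1)=0+1·1=1 | T(6,2)=1+2·15=31 | T(6,3)=15+3·25=90
Read S(6,1) = 1, S(6,2) = 31, S(6,3) = 90.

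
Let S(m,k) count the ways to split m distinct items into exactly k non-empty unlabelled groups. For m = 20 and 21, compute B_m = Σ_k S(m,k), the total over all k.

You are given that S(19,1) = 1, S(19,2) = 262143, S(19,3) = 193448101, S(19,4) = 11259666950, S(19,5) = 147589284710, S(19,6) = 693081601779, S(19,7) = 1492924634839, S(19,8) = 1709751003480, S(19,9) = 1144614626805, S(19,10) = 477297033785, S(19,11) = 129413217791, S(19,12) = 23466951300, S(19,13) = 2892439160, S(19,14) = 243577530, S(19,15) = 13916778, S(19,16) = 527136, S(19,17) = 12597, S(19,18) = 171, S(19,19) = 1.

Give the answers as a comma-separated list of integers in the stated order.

[20] T[20,1]:1*1+0=1 · T[20,2]:2*262143+1=524287 · T[20,3]:3*193448101+262143=580606446 · T[20,4]:4*11259666950+193448101=45232115901 · T[20,5]:5*147589284710+11259666950=749206090500 · T[20,6]:6*693081601779+147589284710=4306078895384 · T[20,7]:7*1492924634839+693081601779=11143554045652 · T[20,8]:8*1709751003480+1492924634839=15170932662679 · T[20,9]:9*1144614626805+1709751003480=12011282644725 · T[20,10]:10*477297033785+1144614626805=5917584964655 · T[20,11]:11*129413217791+477297033785=1900842429486 · T[20,12]:12*23466951300+129413217791=411016633391 · T[20,13]:13*2892439160+23466951300=61068660380 · T[20,14]:14*243577530+2892439160=6302524580 · T[20,15]:15*13916778+243577530=452329200 · T[20,16]:16*527136+13916778=22350954 · T[20,17]:17*12597+527136=741285 · T[20,18]:18*171+12597=15675 · T[20,19]:19*1+171=190 · T[20,20]:20*0+1=1
[21] T[21,1]:1*1+0=1 · T[21,2]:2*524287+1=1048575 · T[21,3]:3*580606446+524287=1742343625 · T[21,4]:4*45232115901+580606446=181509070050 · T[21,5]:5*749206090500+45232115901=3791262568401 · T[21,6]:6*4306078895384+749206090500=26585679462804 · T[21,7]:7*11143554045652+4306078895384=82310957214948 · T[21,8]:8*15170932662679+11143554045652=132511015347084 · T[21,9]:9*12011282644725+15170932662679=123272476465204 · T[21,10]:10*5917584964655+12011282644725=71187132291275 · T[21,11]:11*1900842429486+5917584964655=26826851689001 · T[21,12]:12*411016633391+1900842429486=6833042030178 · T[21,13]:13*61068660380+411016633391=1204909218331 · T[21,14]:14*6302524580+61068660380=149304004500 · T[21,15]:15*452329200+6302524580=13087462580 · T[21,16]:16*22350954+452329200=809944464 · T[21,17]:17*741285+22350954=34952799 · T[21,18]:18*15675+741285=1023435 · T[21,19]:19*190+15675=19285 · T[21,20]:20*1+190=210 · T[21,21]:21*0+1=1
B_20 = ΣS(20,k) = 1+524287+580606446+45232115901+749206090500+4306078895384+11143554045652+15170932662679+12011282644725+5917584964655+1900842429486+411016633391+61068660380+6302524580+452329200+22350954+741285+15675+190+1 = 51724158235372
B_21 = ΣS(21,k) = 1+1048575+1742343625+181509070050+3791262568401+26585679462804+82310957214948+132511015347084+123272476465204+71187132291275+26826851689001+6833042030178+1204909218331+149304004500+13087462580+809944464+34952799+1023435+19285+210+1 = 474869816156751

51724158235372, 474869816156751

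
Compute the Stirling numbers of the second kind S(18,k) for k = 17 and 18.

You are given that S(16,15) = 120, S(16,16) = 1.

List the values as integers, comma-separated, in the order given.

153, 1

r17: T_17,16=16×1+120=136; T_17,17=17×0+1=1
r18: T_18,17=17×1+136=153; T_18,18=18×0+1=1
Read S(18,17) = 153, S(18,18) = 1.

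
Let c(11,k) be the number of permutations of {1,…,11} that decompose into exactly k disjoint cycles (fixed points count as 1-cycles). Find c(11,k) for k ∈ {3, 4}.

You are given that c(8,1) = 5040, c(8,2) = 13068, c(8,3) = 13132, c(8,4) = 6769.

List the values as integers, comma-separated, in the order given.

i=9: T(9,1)=0+8·5040=40320 | T(9,2)=5040+8·13068=109584 | T(9,3)=13068+8·13132=118124 | T(9,4)=13132+8·6769=67284
i=10: T(10,2)=40320+9·109584=1026576 | T(10,3)=109584+9·118124=1172700 | T(10,4)=118124+9·67284=723680
i=11: T(11,3)=1026576+10·1172700=12753576 | T(11,4)=1172700+10·723680=8409500
Read c(11,3) = 12753576, c(11,4) = 8409500.

12753576, 8409500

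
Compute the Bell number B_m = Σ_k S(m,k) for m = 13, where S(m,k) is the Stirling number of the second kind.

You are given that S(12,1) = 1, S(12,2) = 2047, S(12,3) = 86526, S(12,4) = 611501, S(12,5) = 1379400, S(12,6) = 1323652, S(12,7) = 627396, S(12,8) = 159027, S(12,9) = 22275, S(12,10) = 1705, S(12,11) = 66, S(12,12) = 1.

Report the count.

27644437

@13  (13,1):1·1+0→1, (13,2):2047·2+1→4095, (13,3):86526·3+2047→261625, (13,4):611501·4+86526→2532530, (13,5):1379400·5+611501→7508501, (13,6):1323652·6+1379400→9321312, (13,7):627396·7+1323652→5715424, (13,8):159027·8+627396→1899612, (13,9):22275·9+159027→359502, (13,10):1705·10+22275→39325, (13,11):66·11+1705→2431, (13,12):1·12+66→78, (13,13):0·13+1→1
B_13 = ΣS(13,k) = 1+4095+261625+2532530+7508501+9321312+5715424+1899612+359502+39325+2431+78+1 = 27644437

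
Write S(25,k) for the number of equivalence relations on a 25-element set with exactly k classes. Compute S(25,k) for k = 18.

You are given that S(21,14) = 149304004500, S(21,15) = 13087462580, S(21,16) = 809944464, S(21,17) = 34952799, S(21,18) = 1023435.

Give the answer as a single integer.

3275678594925

row 22: T[22][15]=15·13087462580+149304004500=345615943200  T[22][16]=16·809944464+13087462580=26046574004  T[22][17]=17·34952799+809944464=1404142047  T[22][18]=18·1023435+34952799=53374629
row 23: T[23][16]=16·26046574004+345615943200=762361127264  T[23][17]=17·1404142047+26046574004=49916988803  T[23][18]=18·53374629+1404142047=2364885369
row 24: T[24][17]=17·49916988803+762361127264=1610949936915  T[24][18]=18·2364885369+49916988803=92484925445
row 25: T[25][18]=18·92484925445+1610949936915=3275678594925
Read S(25,18) = 3275678594925.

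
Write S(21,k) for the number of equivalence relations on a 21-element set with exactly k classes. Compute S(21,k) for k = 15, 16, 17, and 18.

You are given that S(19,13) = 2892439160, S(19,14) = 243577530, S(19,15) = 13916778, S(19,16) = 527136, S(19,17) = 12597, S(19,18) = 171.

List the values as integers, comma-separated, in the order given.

r20: T_20,14=14×243577530+2892439160=6302524580; T_20,15=15×13916778+243577530=452329200; T_20,16=16×527136+13916778=22350954; T_20,17=17×12597+527136=741285; T_20,18=18×171+12597=15675
r21: T_21,15=15×452329200+6302524580=13087462580; T_21,16=16×22350954+452329200=809944464; T_21,17=17×741285+22350954=34952799; T_21,18=18×15675+741285=1023435
Read S(21,15) = 13087462580, S(21,16) = 809944464, S(21,17) = 34952799, S(21,18) = 1023435.

13087462580, 809944464, 34952799, 1023435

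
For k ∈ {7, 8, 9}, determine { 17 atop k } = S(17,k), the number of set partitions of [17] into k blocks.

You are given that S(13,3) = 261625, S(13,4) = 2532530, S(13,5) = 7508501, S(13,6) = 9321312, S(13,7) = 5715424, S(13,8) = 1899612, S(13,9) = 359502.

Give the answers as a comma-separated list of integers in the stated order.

25708104786, 20415995028, 9528822303

r14: T_14,4=4×2532530+261625=10391745; T_14,5=5×7508501+2532530=40075035; T_14,6=6×9321312+7508501=63436373; T_14,7=7×5715424+9321312=49329280; T_14,8=8×1899612+5715424=20912320; T_14,9=9×359502+1899612=5135130
r15: T_15,5=5×40075035+10391745=210766920; T_15,6=6×63436373+40075035=420693273; T_15,7=7×49329280+63436373=408741333; T_15,8=8×20912320+49329280=216627840; T_15,9=9×5135130+20912320=67128490
r16: T_16,6=6×420693273+210766920=2734926558; T_16,7=7×408741333+420693273=3281882604; T_16,8=8×216627840+408741333=2141764053; T_16,9=9×67128490+216627840=820784250
r17: T_17,7=7×3281882604+2734926558=25708104786; T_17,8=8×2141764053+3281882604=20415995028; T_17,9=9×820784250+2141764053=9528822303
Read S(17,7) = 25708104786, S(17,8) = 20415995028, S(17,9) = 9528822303.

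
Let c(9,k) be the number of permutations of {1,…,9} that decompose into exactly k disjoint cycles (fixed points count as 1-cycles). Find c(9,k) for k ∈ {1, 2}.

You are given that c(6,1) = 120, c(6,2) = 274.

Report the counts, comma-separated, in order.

@7  (7,1):120·6+0→720, (7,2):274·6+120→1764
@8  (8,1):720·7+0→5040, (8,2):1764·7+720→13068
@9  (9,1):5040·8+0→40320, (9,2):13068·8+5040→109584
Read c(9,1) = 40320, c(9,2) = 109584.

40320, 109584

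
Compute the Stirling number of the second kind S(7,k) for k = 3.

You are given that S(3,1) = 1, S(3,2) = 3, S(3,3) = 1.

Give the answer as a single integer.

301

r4: T_4,1=1×1+0=1; T_4,2=2×3+1=7; T_4,3=3×1+3=6
r5: T_5,1=1×1+0=1; T_5,2=2×7+1=15; T_5,3=3×6+7=25
r6: T_6,2=2×15+1=31; T_6,3=3×25+15=90
r7: T_7,3=3×90+31=301
Read S(7,3) = 301.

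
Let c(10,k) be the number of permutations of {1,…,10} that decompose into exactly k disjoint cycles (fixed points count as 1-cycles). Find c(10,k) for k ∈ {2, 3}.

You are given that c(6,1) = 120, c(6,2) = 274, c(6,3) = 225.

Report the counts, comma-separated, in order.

1026576, 1172700

@7  (7,1):120·6+0→720, (7,2):274·6+120→1764, (7,3):225·6+274→1624
@8  (8,1):720·7+0→5040, (8,2):1764·7+720→13068, (8,3):1624·7+1764→13132
@9  (9,1):5040·8+0→40320, (9,2):13068·8+5040→109584, (9,3):13132·8+13068→118124
@10  (10,2):109584·9+40320→1026576, (10,3):118124·9+109584→1172700
Read c(10,2) = 1026576, c(10,3) = 1172700.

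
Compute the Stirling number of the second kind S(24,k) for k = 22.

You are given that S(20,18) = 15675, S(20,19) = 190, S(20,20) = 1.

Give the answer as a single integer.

r21: T_21,19=19×190+15675=19285; T_21,20=20×1+190=210; T_21,21=21×0+1=1
r22: T_22,20=20×210+19285=23485; T_22,21=21×1+210=231; T_22,22=22×0+1=1
r23: T_23,21=21×231+23485=28336; T_23,22=22×1+231=253
r24: T_24,22=22×253+28336=33902
Read S(24,22) = 33902.

33902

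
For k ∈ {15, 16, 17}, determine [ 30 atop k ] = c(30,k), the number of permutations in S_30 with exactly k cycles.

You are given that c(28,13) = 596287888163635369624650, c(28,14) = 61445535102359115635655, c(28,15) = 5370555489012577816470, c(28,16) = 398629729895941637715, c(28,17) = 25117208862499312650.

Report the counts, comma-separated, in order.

8459574446076318147830625, 691254538651580660999025, 48487623689430693038025

@29  (29,14):61445535102359115635655·28+596287888163635369624650→2316762871029690607422990, (29,15):5370555489012577816470·28+61445535102359115635655→211821088794711294496815, (29,16):398629729895941637715·28+5370555489012577816470→16532187926098943672490, (29,17):25117208862499312650·28+398629729895941637715→1101911578045922391915
@30  (30,15):211821088794711294496815·29+2316762871029690607422990→8459574446076318147830625, (30,16):16532187926098943672490·29+211821088794711294496815→691254538651580660999025, (30,17):1101911578045922391915·29+16532187926098943672490→48487623689430693038025
Read c(30,15) = 8459574446076318147830625, c(30,16) = 691254538651580660999025, c(30,17) = 48487623689430693038025.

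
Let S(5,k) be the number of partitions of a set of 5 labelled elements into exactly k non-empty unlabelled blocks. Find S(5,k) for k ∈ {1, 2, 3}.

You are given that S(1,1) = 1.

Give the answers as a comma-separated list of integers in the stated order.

r2: T_2,1=1×1+0=1; T_2,2=2×0+1=1
r3: T_3,1=1×1+0=1; T_3,2=2×1+1=3; T_3,3=3×0+1=1
r4: T_4,1=1×1+0=1; T_4,2=2×3+1=7; T_4,3=3×1+3=6
r5: T_5,1=1×1+0=1; T_5,2=2×7+1=15; T_5,3=3×6+7=25
Read S(5,1) = 1, S(5,2) = 15, S(5,3) = 25.

1, 15, 25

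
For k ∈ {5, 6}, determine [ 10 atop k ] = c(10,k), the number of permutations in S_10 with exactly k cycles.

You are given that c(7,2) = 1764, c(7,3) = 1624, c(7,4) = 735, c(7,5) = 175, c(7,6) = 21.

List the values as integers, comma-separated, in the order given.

[8] T[8,3]:7*1624+1764=13132 · T[8,4]:7*735+1624=6769 · T[8,5]:7*175+735=1960 · T[8,6]:7*21+175=322
[9] T[9,4]:8*6769+13132=67284 · T[9,5]:8*1960+6769=22449 · T[9,6]:8*322+1960=4536
[10] T[10,5]:9*22449+67284=269325 · T[10,6]:9*4536+22449=63273
Read c(10,5) = 269325, c(10,6) = 63273.

269325, 63273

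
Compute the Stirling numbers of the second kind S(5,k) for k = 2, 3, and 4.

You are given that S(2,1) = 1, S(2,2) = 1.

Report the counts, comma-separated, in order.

15, 25, 10

r3: T_3,1=1×1+0=1; T_3,2=2×1+1=3; T_3,3=3×0+1=1
r4: T_4,1=1×1+0=1; T_4,2=2×3+1=7; T_4,3=3×1+3=6; T_4,4=4×0+1=1
r5: T_5,2=2×7+1=15; T_5,3=3×6+7=25; T_5,4=4×1+6=10
Read S(5,2) = 15, S(5,3) = 25, S(5,4) = 10.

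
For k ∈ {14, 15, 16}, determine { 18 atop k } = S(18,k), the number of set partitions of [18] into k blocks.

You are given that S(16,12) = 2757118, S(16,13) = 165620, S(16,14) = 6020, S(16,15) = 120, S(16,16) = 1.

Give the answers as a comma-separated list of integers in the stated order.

8408778, 367200, 9996

r17: T_17,13=13×165620+2757118=4910178; T_17,14=14×6020+165620=249900; T_17,15=15×120+6020=7820; T_17,16=16×1+120=136
r18: T_18,14=14×249900+4910178=8408778; T_18,15=15×7820+249900=367200; T_18,16=16×136+7820=9996
Read S(18,14) = 8408778, S(18,15) = 367200, S(18,16) = 9996.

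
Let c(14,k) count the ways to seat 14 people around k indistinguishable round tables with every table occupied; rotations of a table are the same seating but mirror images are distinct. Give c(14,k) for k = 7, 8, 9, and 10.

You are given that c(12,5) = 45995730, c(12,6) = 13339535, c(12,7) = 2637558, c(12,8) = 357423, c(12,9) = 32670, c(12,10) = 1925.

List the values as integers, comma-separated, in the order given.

790943153, 135036473, 16669653, 1474473

r13: T_13,6=12×13339535+45995730=206070150; T_13,7=12×2637558+13339535=44990231; T_13,8=12×357423+2637558=6926634; T_13,9=12×32670+357423=749463; T_13,10=12×1925+32670=55770
r14: T_14,7=13×44990231+206070150=790943153; T_14,8=13×6926634+44990231=135036473; T_14,9=13×749463+6926634=16669653; T_14,10=13×55770+749463=1474473
Read c(14,7) = 790943153, c(14,8) = 135036473, c(14,9) = 16669653, c(14,10) = 1474473.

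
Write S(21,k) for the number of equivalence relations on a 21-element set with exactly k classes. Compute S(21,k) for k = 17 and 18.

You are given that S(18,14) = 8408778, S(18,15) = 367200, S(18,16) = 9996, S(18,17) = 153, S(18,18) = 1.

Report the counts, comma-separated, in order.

i=19: T(19,15)=8408778+15·367200=13916778 | T(19,16)=367200+16·9996=527136 | T(19,17)=9996+17·153=12597 | T(19,18)=153+18·1=171
i=20: T(20,16)=13916778+16·527136=22350954 | T(20,17)=527136+17·12597=741285 | T(20,18)=12597+18·171=15675
i=21: T(21,17)=22350954+17·741285=34952799 | T(21,18)=741285+18·15675=1023435
Read S(21,17) = 34952799, S(21,18) = 1023435.

34952799, 1023435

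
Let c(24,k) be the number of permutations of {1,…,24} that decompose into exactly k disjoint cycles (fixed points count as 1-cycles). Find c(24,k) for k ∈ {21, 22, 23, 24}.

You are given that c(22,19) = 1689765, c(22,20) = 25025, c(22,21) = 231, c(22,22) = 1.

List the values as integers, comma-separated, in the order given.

2932776, 35926, 276, 1

@23  (23,20):25025·22+1689765→2240315, (23,21):231·22+25025→30107, (23,22):1·22+231→253, (23,23):0·22+1→1
@24  (24,21):30107·23+2240315→2932776, (24,22):253·23+30107→35926, (24,23):1·23+253→276, (24,24):0·23+1→1
Read c(24,21) = 2932776, c(24,22) = 35926, c(24,23) = 276, c(24,24) = 1.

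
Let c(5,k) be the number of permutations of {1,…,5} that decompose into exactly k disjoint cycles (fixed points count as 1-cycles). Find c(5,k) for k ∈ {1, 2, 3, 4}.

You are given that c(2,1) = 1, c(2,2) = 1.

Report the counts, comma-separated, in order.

24, 50, 35, 10

row 3: T[3][1]=2·1+0=2  T[3][2]=2·1+1=3  T[3][3]=2·0+1=1
row 4: T[4][1]=3·2+0=6  T[4][2]=3·3+2=11  T[4][3]=3·1+3=6  T[4][4]=3·0+1=1
row 5: T[5][1]=4·6+0=24  T[5][2]=4·11+6=50  T[5][3]=4·6+11=35  T[5][4]=4·1+6=10
Read c(5,1) = 24, c(5,2) = 50, c(5,3) = 35, c(5,4) = 10.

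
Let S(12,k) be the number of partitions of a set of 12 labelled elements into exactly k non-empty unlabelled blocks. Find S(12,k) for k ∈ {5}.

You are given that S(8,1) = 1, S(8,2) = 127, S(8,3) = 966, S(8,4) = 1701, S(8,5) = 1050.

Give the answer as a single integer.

1379400

@9  (9,2):127·2+1→255, (9,3):966·3+127→3025, (9,4):1701·4+966→7770, (9,5):1050·5+1701→6951
@10  (10,3):3025·3+255→9330, (10,4):7770·4+3025→34105, (10,5):6951·5+7770→42525
@11  (11,4):34105·4+9330→145750, (11,5):42525·5+34105→246730
@12  (12,5):246730·5+145750→1379400
Read S(12,5) = 1379400.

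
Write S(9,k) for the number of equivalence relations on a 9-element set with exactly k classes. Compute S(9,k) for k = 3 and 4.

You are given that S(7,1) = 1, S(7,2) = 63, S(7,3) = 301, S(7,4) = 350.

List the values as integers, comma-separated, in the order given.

3025, 7770

i=8: T(8,2)=1+2·63=127 | T(8,3)=63+3·301=966 | T(8,4)=301+4·350=1701
i=9: T(9,3)=127+3·966=3025 | T(9,4)=966+4·1701=7770
Read S(9,3) = 3025, S(9,4) = 7770.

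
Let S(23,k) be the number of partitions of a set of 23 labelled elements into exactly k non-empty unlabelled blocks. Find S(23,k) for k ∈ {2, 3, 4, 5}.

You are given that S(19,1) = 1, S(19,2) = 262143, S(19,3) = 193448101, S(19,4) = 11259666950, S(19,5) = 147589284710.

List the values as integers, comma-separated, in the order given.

4194303, 15686335501, 2916342574750, 96416888184100

[20] T[20,1]:1*1+0=1 · T[20,2]:2*262143+1=524287 · T[20,3]:3*193448101+262143=580606446 · T[20,4]:4*11259666950+193448101=45232115901 · T[20,5]:5*147589284710+11259666950=749206090500
[21] T[21,1]:1*1+0=1 · T[21,2]:2*524287+1=1048575 · T[21,3]:3*580606446+524287=1742343625 · T[21,4]:4*45232115901+580606446=181509070050 · T[21,5]:5*749206090500+45232115901=3791262568401
[22] T[22,1]:1*1+0=1 · T[22,2]:2*1048575+1=2097151 · T[22,3]:3*1742343625+1048575=5228079450 · T[22,4]:4*181509070050+1742343625=727778623825 · T[22,5]:5*3791262568401+181509070050=19137821912055
[23] T[23,2]:2*2097151+1=4194303 · T[23,3]:3*5228079450+2097151=15686335501 · T[23,4]:4*727778623825+5228079450=2916342574750 · T[23,5]:5*19137821912055+727778623825=96416888184100
Read S(23,2) = 4194303, S(23,3) = 15686335501, S(23,4) = 2916342574750, S(23,5) = 96416888184100.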